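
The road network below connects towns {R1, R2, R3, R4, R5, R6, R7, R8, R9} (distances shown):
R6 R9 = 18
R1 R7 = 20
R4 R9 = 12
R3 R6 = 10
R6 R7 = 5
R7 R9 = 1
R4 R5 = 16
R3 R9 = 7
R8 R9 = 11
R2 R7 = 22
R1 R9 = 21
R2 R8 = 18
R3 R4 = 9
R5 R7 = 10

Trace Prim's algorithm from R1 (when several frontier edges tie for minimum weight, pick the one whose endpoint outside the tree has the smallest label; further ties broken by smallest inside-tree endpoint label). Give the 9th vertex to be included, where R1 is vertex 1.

Prim, starting at R1.
Step 1: frontier [R1 R7 20, R1 R9 21] → take R1 R7 (20); add R7.
Step 2: frontier [R1 R9 21, R7 R9 1, R6 R7 5, R5 R7 10, R2 R7 22] → take R7 R9 (1); add R9.
Step 3: frontier [R6 R7 5, R5 R7 10, R2 R7 22, R3 R9 7, R8 R9 11, R4 R9 12, R6 R9 18] → take R6 R7 (5); add R6.
Step 4: frontier [R3 R6 10, R5 R7 10, R2 R7 22, R3 R9 7, R8 R9 11, R4 R9 12] → take R3 R9 (7); add R3.
Step 5: frontier [R3 R4 9, R5 R7 10, R2 R7 22, R8 R9 11, R4 R9 12] → take R3 R4 (9); add R4.
Step 6: frontier [R4 R5 16, R5 R7 10, R2 R7 22, R8 R9 11] → take R5 R7 (10); add R5.
Step 7: frontier [R2 R7 22, R8 R9 11] → take R8 R9 (11); add R8.
Step 8: frontier [R2 R7 22, R2 R8 18] → take R2 R8 (18); add R2.
Vertex order: R1, R7, R9, R6, R3, R4, R5, R8, R2. The 9th vertex is R2.

R2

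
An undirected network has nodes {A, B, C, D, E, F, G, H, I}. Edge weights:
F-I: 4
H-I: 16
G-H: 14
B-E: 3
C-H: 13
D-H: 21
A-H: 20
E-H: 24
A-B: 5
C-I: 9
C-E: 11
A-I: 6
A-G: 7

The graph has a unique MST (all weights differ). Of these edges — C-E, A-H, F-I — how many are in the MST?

Kruskal: consider edges lightest-first.
B-E (3): add — endpoints in different components.
F-I (4): add — endpoints in different components.
A-B (5): add — endpoints in different components.
A-I (6): add — endpoints in different components.
A-G (7): add — endpoints in different components.
C-I (9): add — endpoints in different components.
C-E (11): skip — C and E already connected.
C-H (13): add — endpoints in different components.
G-H (14): skip — G and H already connected.
H-I (16): skip — H and I already connected.
A-H (20): skip — A and H already connected.
D-H (21): add — endpoints in different components.
MST edge set: {B-E, F-I, A-B, A-I, A-G, C-I, C-H, D-H}.
Of the listed edges, {F-I} are in the MST → 1.

1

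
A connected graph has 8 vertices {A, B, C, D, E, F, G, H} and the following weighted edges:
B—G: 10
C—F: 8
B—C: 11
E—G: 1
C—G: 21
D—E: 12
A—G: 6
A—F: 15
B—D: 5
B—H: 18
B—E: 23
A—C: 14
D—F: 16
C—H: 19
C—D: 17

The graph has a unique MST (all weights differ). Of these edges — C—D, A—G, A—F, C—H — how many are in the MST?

Sort edges by weight, then run Kruskal:
E—G (1): add — endpoints in different components.
B—D (5): add — endpoints in different components.
A—G (6): add — endpoints in different components.
C—F (8): add — endpoints in different components.
B—G (10): add — endpoints in different components.
B—C (11): add — endpoints in different components.
D—E (12): skip — D and E already connected.
A—C (14): skip — A and C already connected.
A—F (15): skip — A and F already connected.
D—F (16): skip — D and F already connected.
C—D (17): skip — C and D already connected.
B—H (18): add — endpoints in different components.
MST edge set: {E—G, B—D, A—G, C—F, B—G, B—C, B—H}.
Of the listed edges, {A—G} are in the MST → 1.

1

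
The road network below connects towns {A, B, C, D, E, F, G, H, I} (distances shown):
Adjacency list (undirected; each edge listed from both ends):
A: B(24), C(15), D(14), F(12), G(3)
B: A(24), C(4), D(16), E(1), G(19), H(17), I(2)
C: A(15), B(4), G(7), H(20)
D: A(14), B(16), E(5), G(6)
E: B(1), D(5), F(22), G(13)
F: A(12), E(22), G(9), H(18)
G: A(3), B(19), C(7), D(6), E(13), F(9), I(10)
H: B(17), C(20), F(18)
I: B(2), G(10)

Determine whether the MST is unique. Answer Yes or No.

Yes

Sort edges by weight, then run Kruskal:
B–E (1): add — endpoints in different components.
B–I (2): add — endpoints in different components.
A–G (3): add — endpoints in different components.
B–C (4): add — endpoints in different components.
D–E (5): add — endpoints in different components.
D–G (6): add — endpoints in different components.
C–G (7): skip — C and G already connected.
F–G (9): add — endpoints in different components.
G–I (10): skip — G and I already connected.
A–F (12): skip — A and F already connected.
E–G (13): skip — E and G already connected.
A–D (14): skip — A and D already connected.
A–C (15): skip — A and C already connected.
B–D (16): skip — B and D already connected.
B–H (17): add — endpoints in different components.
Every non-tree edge has weight strictly greater than the heaviest edge on the tree path between its endpoints, so the MST is unique.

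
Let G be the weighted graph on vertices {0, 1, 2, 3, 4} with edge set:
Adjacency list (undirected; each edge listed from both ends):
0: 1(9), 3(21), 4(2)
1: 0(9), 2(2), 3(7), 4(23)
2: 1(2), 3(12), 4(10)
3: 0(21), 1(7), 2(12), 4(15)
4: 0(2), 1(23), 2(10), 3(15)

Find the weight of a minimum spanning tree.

20

Grow the tree from 0 using Prim:
Step 1: cheapest edge leaving the tree is 0–4 (2); add 4.
Step 2: cheapest edge leaving the tree is 0–1 (9); add 1.
Step 3: cheapest edge leaving the tree is 1–2 (2); add 2.
Step 4: cheapest edge leaving the tree is 1–3 (7); add 3.
MST edges: 0–4, 0–1, 1–2, 1–3; total weight 2+9+2+7 = 20.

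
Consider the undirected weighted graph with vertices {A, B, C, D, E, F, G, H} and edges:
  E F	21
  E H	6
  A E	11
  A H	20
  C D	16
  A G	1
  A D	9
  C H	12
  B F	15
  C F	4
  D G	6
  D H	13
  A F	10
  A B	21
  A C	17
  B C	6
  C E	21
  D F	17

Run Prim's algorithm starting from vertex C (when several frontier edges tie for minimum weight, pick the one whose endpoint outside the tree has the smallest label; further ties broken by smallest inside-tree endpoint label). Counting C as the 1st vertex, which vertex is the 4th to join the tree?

Prim, starting at C.
Step 1: cheapest edge leaving the tree is C F (4); add F.
Step 2: cheapest edge leaving the tree is B C (6); add B.
Step 3: cheapest edge leaving the tree is A F (10); add A.
Step 4: cheapest edge leaving the tree is A G (1); add G.
Step 5: cheapest edge leaving the tree is D G (6); add D.
Step 6: cheapest edge leaving the tree is A E (11); add E.
Step 7: cheapest edge leaving the tree is E H (6); add H.
Vertex order: C, F, B, A, G, D, E, H. The 4th vertex is A.

A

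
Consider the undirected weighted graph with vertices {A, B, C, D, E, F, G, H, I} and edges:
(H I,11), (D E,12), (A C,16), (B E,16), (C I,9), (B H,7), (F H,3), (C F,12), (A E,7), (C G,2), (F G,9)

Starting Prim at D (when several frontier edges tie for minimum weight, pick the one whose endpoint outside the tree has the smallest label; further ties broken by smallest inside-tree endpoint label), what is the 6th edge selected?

Grow the tree from D using Prim:
Step 1: cheapest edge leaving the tree is D E (12); add E.
Step 2: cheapest edge leaving the tree is A E (7); add A.
Step 3: cheapest edge leaving the tree is B E (16); add B.
Step 4: cheapest edge leaving the tree is B H (7); add H.
Step 5: cheapest edge leaving the tree is F H (3); add F.
Step 6: cheapest edge leaving the tree is F G (9); add G.
Step 7: cheapest edge leaving the tree is C G (2); add C.
Step 8: cheapest edge leaving the tree is C I (9); add I.
The 6th edge added is F G.

F-G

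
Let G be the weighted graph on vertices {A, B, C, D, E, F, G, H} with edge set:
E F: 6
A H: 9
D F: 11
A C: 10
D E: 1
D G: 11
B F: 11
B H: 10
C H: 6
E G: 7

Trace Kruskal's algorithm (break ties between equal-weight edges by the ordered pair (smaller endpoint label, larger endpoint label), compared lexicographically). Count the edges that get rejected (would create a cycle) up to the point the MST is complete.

1

Kruskal's algorithm — process edges by increasing weight (ties by edge label):
D E (1): add — endpoints in different components.
C H (6): add — endpoints in different components.
E F (6): add — endpoints in different components.
E G (7): add — endpoints in different components.
A H (9): add — endpoints in different components.
A C (10): skip — A and C already connected.
B H (10): add — endpoints in different components.
B F (11): add — endpoints in different components.
Edges rejected before the tree was complete: 1.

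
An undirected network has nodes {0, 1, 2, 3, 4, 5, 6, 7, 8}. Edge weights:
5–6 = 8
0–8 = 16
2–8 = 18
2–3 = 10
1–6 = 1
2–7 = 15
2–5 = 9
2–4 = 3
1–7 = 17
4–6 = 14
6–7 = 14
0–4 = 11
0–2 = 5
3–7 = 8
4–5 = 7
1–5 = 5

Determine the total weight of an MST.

Prim's algorithm from 6:
Step 1: cheapest edge leaving the tree is 1–6 (1); add 1.
Step 2: cheapest edge leaving the tree is 1–5 (5); add 5.
Step 3: cheapest edge leaving the tree is 4–5 (7); add 4.
Step 4: cheapest edge leaving the tree is 2–4 (3); add 2.
Step 5: cheapest edge leaving the tree is 0–2 (5); add 0.
Step 6: cheapest edge leaving the tree is 2–3 (10); add 3.
Step 7: cheapest edge leaving the tree is 3–7 (8); add 7.
Step 8: cheapest edge leaving the tree is 0–8 (16); add 8.
MST edges: 1–6, 1–5, 4–5, 2–4, 0–2, 2–3, 3–7, 0–8; total weight 1+5+7+3+5+10+8+16 = 55.

55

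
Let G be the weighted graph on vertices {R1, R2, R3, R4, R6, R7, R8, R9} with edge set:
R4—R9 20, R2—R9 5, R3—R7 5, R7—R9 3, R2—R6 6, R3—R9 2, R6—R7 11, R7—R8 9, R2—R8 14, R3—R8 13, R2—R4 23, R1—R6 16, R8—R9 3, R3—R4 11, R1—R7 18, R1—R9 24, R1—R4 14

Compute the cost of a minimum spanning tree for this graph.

44

Prim's algorithm from R3:
Step 1: cheapest edge leaving the tree is R3—R9 (2); add R9.
Step 2: cheapest edge leaving the tree is R7—R9 (3); add R7.
Step 3: cheapest edge leaving the tree is R8—R9 (3); add R8.
Step 4: cheapest edge leaving the tree is R2—R9 (5); add R2.
Step 5: cheapest edge leaving the tree is R2—R6 (6); add R6.
Step 6: cheapest edge leaving the tree is R3—R4 (11); add R4.
Step 7: cheapest edge leaving the tree is R1—R4 (14); add R1.
MST edges: R3—R9, R7—R9, R8—R9, R2—R9, R2—R6, R3—R4, R1—R4; total weight 2+3+3+5+6+11+14 = 44.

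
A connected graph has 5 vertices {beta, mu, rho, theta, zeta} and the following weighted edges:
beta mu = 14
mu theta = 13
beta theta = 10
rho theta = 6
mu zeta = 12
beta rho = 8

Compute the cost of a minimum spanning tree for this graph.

39

Grow the tree from beta using Prim:
Step 1: frontier [beta rho 8, beta theta 10, beta mu 14] → take beta rho (8); add rho.
Step 2: frontier [beta theta 10, beta mu 14, rho theta 6] → take rho theta (6); add theta.
Step 3: frontier [beta mu 14, mu theta 13] → take mu theta (13); add mu.
Step 4: frontier [mu zeta 12] → take mu zeta (12); add zeta.
MST edges: beta rho, rho theta, mu theta, mu zeta; total weight 8+6+13+12 = 39.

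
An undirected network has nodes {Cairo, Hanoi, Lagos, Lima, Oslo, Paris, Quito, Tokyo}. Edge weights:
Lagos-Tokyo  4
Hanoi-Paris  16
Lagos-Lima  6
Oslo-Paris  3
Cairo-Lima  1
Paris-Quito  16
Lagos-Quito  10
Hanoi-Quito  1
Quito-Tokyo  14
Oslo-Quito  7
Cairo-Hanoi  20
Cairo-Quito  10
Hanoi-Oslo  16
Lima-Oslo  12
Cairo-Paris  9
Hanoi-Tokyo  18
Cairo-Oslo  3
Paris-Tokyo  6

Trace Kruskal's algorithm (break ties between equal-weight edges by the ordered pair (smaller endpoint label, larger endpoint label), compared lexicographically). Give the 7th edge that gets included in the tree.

Kruskal: consider edges lightest-first.
Cairo-Lima (1): add — endpoints in different components.
Hanoi-Quito (1): add — endpoints in different components.
Cairo-Oslo (3): add — endpoints in different components.
Oslo-Paris (3): add — endpoints in different components.
Lagos-Tokyo (4): add — endpoints in different components.
Lagos-Lima (6): add — endpoints in different components.
Paris-Tokyo (6): skip — Paris and Tokyo already connected.
Oslo-Quito (7): add — endpoints in different components.
The 7th edge added is Oslo-Quito.

Oslo-Quito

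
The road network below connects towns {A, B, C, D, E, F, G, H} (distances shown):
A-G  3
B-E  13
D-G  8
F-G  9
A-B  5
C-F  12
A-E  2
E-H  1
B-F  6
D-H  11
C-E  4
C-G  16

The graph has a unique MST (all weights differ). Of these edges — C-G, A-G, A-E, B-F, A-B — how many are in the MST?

4

Kruskal's algorithm — process edges by increasing weight (ties by edge label):
E-H (1): add — endpoints in different components.
A-E (2): add — endpoints in different components.
A-G (3): add — endpoints in different components.
C-E (4): add — endpoints in different components.
A-B (5): add — endpoints in different components.
B-F (6): add — endpoints in different components.
D-G (8): add — endpoints in different components.
MST edge set: {E-H, A-E, A-G, C-E, A-B, B-F, D-G}.
Of the listed edges, {A-G, A-E, B-F, A-B} are in the MST → 4.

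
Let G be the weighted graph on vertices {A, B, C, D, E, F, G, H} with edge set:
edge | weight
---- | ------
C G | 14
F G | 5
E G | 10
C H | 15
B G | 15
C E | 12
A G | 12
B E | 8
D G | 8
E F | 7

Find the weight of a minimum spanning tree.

Kruskal: consider edges lightest-first.
F G (5): add — endpoints in different components.
E F (7): add — endpoints in different components.
B E (8): add — endpoints in different components.
D G (8): add — endpoints in different components.
E G (10): skip — E and G already connected.
A G (12): add — endpoints in different components.
C E (12): add — endpoints in different components.
C G (14): skip — C and G already connected.
B G (15): skip — B and G already connected.
C H (15): add — endpoints in different components.
MST edges: F G, E F, B E, D G, A G, C E, C H; total weight 5+7+8+8+12+12+15 = 67.

67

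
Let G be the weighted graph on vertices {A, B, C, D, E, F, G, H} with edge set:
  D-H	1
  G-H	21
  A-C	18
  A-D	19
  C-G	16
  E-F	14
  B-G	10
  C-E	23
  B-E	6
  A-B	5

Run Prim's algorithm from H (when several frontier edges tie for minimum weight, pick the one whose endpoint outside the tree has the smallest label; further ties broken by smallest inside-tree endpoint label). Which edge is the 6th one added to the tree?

Grow the tree from H using Prim:
Step 1: cheapest edge leaving the tree is D-H (1); add D.
Step 2: cheapest edge leaving the tree is A-D (19); add A.
Step 3: cheapest edge leaving the tree is A-B (5); add B.
Step 4: cheapest edge leaving the tree is B-E (6); add E.
Step 5: cheapest edge leaving the tree is B-G (10); add G.
Step 6: cheapest edge leaving the tree is E-F (14); add F.
Step 7: cheapest edge leaving the tree is C-G (16); add C.
The 6th edge added is E-F.

E-F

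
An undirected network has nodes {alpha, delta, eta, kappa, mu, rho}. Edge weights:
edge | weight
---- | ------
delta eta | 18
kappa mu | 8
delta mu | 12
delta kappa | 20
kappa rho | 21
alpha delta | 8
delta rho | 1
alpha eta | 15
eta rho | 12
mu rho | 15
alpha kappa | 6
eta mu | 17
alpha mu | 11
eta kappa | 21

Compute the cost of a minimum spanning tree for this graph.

35

Prim, starting at mu.
Step 1: frontier [kappa mu 8, alpha mu 11, delta mu 12, mu rho 15, eta mu 17] → take kappa mu (8); add kappa.
Step 2: frontier [alpha kappa 6, delta kappa 20, eta kappa 21, kappa rho 21, alpha mu 11, delta mu 12, mu rho 15, eta mu 17] → take alpha kappa (6); add alpha.
Step 3: frontier [alpha delta 8, alpha eta 15, delta kappa 20, eta kappa 21, kappa rho 21, delta mu 12, mu rho 15, eta mu 17] → take alpha delta (8); add delta.
Step 4: frontier [alpha eta 15, delta rho 1, delta eta 18, eta kappa 21, kappa rho 21, mu rho 15, eta mu 17] → take delta rho (1); add rho.
Step 5: frontier [alpha eta 15, delta eta 18, eta kappa 21, eta mu 17, eta rho 12] → take eta rho (12); add eta.
MST edges: kappa mu, alpha kappa, alpha delta, delta rho, eta rho; total weight 8+6+8+1+12 = 35.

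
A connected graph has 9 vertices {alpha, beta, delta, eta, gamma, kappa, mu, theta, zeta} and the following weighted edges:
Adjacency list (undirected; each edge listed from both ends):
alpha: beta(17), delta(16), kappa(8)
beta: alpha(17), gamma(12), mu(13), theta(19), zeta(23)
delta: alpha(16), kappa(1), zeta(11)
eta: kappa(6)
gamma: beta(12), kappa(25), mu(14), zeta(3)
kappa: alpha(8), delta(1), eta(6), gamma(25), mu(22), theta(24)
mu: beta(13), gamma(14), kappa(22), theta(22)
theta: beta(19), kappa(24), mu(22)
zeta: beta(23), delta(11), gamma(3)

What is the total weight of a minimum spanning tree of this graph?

Sort edges by weight, then run Kruskal:
delta–kappa (1): add — endpoints in different components.
gamma–zeta (3): add — endpoints in different components.
eta–kappa (6): add — endpoints in different components.
alpha–kappa (8): add — endpoints in different components.
delta–zeta (11): add — endpoints in different components.
beta–gamma (12): add — endpoints in different components.
beta–mu (13): add — endpoints in different components.
gamma–mu (14): skip — gamma and mu already connected.
alpha–delta (16): skip — alpha and delta already connected.
alpha–beta (17): skip — alpha and beta already connected.
beta–theta (19): add — endpoints in different components.
MST edges: delta–kappa, gamma–zeta, eta–kappa, alpha–kappa, delta–zeta, beta–gamma, beta–mu, beta–theta; total weight 1+3+6+8+11+12+13+19 = 73.

73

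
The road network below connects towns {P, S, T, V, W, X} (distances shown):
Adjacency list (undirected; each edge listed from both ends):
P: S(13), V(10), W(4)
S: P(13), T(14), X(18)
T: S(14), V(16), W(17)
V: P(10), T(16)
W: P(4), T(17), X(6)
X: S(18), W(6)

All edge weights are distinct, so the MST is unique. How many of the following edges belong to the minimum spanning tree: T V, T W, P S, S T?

2

Kruskal: consider edges lightest-first.
P W (4): add — endpoints in different components.
W X (6): add — endpoints in different components.
P V (10): add — endpoints in different components.
P S (13): add — endpoints in different components.
S T (14): add — endpoints in different components.
MST edge set: {P W, W X, P V, P S, S T}.
Of the listed edges, {P S, S T} are in the MST → 2.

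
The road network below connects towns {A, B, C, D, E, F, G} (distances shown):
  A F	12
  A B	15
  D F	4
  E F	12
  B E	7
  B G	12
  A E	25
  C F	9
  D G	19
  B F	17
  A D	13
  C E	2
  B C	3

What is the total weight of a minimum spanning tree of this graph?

42

Kruskal: consider edges lightest-first.
C E (2): add. Components now {A} {B} {C,E} {D} {F} {G}
B C (3): add. Components now {A} {B,C,E} {D} {F} {G}
D F (4): add. Components now {A} {B,C,E} {D,F} {G}
B E (7): skip — B and E already connected.
C F (9): add. Components now {A} {B,C,D,E,F} {G}
A F (12): add. Components now {A,B,C,D,E,F} {G}
B G (12): add. Components now {A,B,C,D,E,F,G}
MST edges: C E, B C, D F, C F, A F, B G; total weight 2+3+4+9+12+12 = 42.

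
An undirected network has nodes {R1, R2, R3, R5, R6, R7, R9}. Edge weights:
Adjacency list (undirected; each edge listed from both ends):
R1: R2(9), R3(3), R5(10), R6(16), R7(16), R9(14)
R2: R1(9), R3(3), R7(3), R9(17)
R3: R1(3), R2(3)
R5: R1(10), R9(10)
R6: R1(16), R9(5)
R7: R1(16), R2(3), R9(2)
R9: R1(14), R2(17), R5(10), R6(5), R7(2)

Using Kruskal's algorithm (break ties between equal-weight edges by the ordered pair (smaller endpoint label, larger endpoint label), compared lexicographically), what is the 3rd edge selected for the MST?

Sort edges by weight, then run Kruskal:
R7–R9 (2): add — endpoints in different components.
R1–R3 (3): add — endpoints in different components.
R2–R3 (3): add — endpoints in different components.
R2–R7 (3): add — endpoints in different components.
R6–R9 (5): add — endpoints in different components.
R1–R2 (9): skip — R1 and R2 already connected.
R1–R5 (10): add — endpoints in different components.
The 3rd edge added is R2–R3.

R2-R3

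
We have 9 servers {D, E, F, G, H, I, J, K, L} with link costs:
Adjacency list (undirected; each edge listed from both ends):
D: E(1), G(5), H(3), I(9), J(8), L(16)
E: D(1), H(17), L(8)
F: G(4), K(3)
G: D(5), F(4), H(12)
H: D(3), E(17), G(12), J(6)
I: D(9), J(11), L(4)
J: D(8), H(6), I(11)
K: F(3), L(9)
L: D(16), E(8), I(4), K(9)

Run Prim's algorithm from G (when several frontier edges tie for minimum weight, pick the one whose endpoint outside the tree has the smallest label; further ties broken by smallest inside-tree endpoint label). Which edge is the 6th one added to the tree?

H-J

Prim, starting at G.
Step 1: cheapest edge leaving the tree is F–G (4); add F.
Step 2: cheapest edge leaving the tree is F–K (3); add K.
Step 3: cheapest edge leaving the tree is D–G (5); add D.
Step 4: cheapest edge leaving the tree is D–E (1); add E.
Step 5: cheapest edge leaving the tree is D–H (3); add H.
Step 6: cheapest edge leaving the tree is H–J (6); add J.
Step 7: cheapest edge leaving the tree is E–L (8); add L.
Step 8: cheapest edge leaving the tree is I–L (4); add I.
The 6th edge added is H–J.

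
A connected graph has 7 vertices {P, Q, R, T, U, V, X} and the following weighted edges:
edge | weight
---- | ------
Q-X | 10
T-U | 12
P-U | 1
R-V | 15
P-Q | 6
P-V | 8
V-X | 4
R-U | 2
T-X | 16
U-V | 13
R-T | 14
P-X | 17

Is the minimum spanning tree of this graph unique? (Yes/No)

Yes

Kruskal: consider edges lightest-first.
P-U (1): add. Components now {T} {P,U} {V} {R} {Q} {X}
R-U (2): add. Components now {T} {P,R,U} {V} {Q} {X}
V-X (4): add. Components now {T} {P,R,U} {V,X} {Q}
P-Q (6): add. Components now {T} {P,Q,R,U} {V,X}
P-V (8): add. Components now {T} {P,Q,R,U,V,X}
Q-X (10): skip — Q and X already connected.
T-U (12): add. Components now {P,Q,R,T,U,V,X}
Every non-tree edge has weight strictly greater than the heaviest edge on the tree path between its endpoints, so the MST is unique.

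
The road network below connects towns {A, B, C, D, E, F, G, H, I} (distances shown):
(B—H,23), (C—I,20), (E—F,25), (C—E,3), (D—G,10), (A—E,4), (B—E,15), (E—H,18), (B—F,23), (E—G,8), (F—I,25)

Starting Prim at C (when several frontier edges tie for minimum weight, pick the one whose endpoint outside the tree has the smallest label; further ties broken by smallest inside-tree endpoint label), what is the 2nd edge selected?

A-E

Prim's algorithm from C:
Step 1: cheapest edge leaving the tree is C—E (3); add E.
Step 2: cheapest edge leaving the tree is A—E (4); add A.
Step 3: cheapest edge leaving the tree is E—G (8); add G.
Step 4: cheapest edge leaving the tree is D—G (10); add D.
Step 5: cheapest edge leaving the tree is B—E (15); add B.
Step 6: cheapest edge leaving the tree is E—H (18); add H.
Step 7: cheapest edge leaving the tree is C—I (20); add I.
Step 8: cheapest edge leaving the tree is B—F (23); add F.
The 2nd edge added is A—E.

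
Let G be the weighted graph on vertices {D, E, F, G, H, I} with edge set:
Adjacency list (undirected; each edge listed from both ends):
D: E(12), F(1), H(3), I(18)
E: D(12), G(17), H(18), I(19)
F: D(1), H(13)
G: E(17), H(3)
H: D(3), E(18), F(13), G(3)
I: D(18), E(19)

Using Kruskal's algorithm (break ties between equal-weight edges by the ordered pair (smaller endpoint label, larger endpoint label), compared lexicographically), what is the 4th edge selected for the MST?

D-E

Kruskal's algorithm — process edges by increasing weight (ties by edge label):
D—F (1): add. Components now {D,F} {E} {G} {H} {I}
D—H (3): add. Components now {D,F,H} {E} {G} {I}
G—H (3): add. Components now {D,F,G,H} {E} {I}
D—E (12): add. Components now {D,E,F,G,H} {I}
F—H (13): skip — F and H already connected.
E—G (17): skip — E and G already connected.
D—I (18): add. Components now {D,E,F,G,H,I}
The 4th edge added is D—E.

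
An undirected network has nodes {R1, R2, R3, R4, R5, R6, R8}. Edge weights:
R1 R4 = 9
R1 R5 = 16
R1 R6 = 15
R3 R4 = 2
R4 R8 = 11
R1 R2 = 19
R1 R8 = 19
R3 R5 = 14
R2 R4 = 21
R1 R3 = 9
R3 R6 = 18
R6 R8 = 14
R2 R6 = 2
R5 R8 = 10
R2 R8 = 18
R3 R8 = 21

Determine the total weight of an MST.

48

Prim's algorithm from R8:
Step 1: cheapest edge leaving the tree is R5 R8 (10); add R5.
Step 2: cheapest edge leaving the tree is R4 R8 (11); add R4.
Step 3: cheapest edge leaving the tree is R3 R4 (2); add R3.
Step 4: cheapest edge leaving the tree is R1 R3 (9); add R1.
Step 5: cheapest edge leaving the tree is R6 R8 (14); add R6.
Step 6: cheapest edge leaving the tree is R2 R6 (2); add R2.
MST edges: R5 R8, R4 R8, R3 R4, R1 R3, R6 R8, R2 R6; total weight 10+11+2+9+14+2 = 48.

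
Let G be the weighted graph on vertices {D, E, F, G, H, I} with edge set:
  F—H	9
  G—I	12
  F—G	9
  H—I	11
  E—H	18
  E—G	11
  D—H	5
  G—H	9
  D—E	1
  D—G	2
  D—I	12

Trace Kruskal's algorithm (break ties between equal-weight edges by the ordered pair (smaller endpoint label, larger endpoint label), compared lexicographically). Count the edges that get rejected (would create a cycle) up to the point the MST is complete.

3

Kruskal's algorithm — process edges by increasing weight (ties by edge label):
D—E (1): add. Components now {D,E} {F} {G} {H} {I}
D—G (2): add. Components now {D,E,G} {F} {H} {I}
D—H (5): add. Components now {D,E,G,H} {F} {I}
F—G (9): add. Components now {D,E,F,G,H} {I}
F—H (9): skip — F and H already connected.
G—H (9): skip — G and H already connected.
E—G (11): skip — E and G already connected.
H—I (11): add. Components now {D,E,F,G,H,I}
Edges rejected before the tree was complete: 3.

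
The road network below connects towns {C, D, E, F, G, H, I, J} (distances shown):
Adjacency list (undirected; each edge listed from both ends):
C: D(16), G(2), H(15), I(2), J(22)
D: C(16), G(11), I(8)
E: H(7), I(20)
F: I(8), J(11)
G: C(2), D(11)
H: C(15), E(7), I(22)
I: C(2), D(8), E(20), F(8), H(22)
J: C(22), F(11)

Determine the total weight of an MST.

53

Grow the tree from E using Prim:
Step 1: cheapest edge leaving the tree is E-H (7); add H.
Step 2: cheapest edge leaving the tree is C-H (15); add C.
Step 3: cheapest edge leaving the tree is C-G (2); add G.
Step 4: cheapest edge leaving the tree is C-I (2); add I.
Step 5: cheapest edge leaving the tree is D-I (8); add D.
Step 6: cheapest edge leaving the tree is F-I (8); add F.
Step 7: cheapest edge leaving the tree is F-J (11); add J.
MST edges: E-H, C-H, C-G, C-I, D-I, F-I, F-J; total weight 7+15+2+2+8+8+11 = 53.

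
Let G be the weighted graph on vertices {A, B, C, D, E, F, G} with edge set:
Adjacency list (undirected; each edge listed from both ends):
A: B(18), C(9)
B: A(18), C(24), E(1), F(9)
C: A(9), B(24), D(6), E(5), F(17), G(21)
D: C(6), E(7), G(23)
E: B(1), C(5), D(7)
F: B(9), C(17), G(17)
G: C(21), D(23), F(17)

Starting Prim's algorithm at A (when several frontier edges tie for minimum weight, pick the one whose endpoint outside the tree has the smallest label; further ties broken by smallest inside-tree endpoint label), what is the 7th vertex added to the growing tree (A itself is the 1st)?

Grow the tree from A using Prim:
Step 1: cheapest edge leaving the tree is A–C (9); add C.
Step 2: cheapest edge leaving the tree is C–E (5); add E.
Step 3: cheapest edge leaving the tree is B–E (1); add B.
Step 4: cheapest edge leaving the tree is C–D (6); add D.
Step 5: cheapest edge leaving the tree is B–F (9); add F.
Step 6: cheapest edge leaving the tree is F–G (17); add G.
Vertex order: A, C, E, B, D, F, G. The 7th vertex is G.

G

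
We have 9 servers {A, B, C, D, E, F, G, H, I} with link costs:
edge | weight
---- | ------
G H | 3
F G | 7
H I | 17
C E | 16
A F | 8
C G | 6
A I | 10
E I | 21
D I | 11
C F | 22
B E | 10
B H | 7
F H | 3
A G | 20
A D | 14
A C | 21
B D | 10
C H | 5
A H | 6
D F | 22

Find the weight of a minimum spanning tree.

54

Kruskal: consider edges lightest-first.
F H (3): add — endpoints in different components.
G H (3): add — endpoints in different components.
C H (5): add — endpoints in different components.
A H (6): add — endpoints in different components.
C G (6): skip — C and G already connected.
B H (7): add — endpoints in different components.
F G (7): skip — F and G already connected.
A F (8): skip — A and F already connected.
A I (10): add — endpoints in different components.
B D (10): add — endpoints in different components.
B E (10): add — endpoints in different components.
MST edges: F H, G H, C H, A H, B H, A I, B D, B E; total weight 3+3+5+6+7+10+10+10 = 54.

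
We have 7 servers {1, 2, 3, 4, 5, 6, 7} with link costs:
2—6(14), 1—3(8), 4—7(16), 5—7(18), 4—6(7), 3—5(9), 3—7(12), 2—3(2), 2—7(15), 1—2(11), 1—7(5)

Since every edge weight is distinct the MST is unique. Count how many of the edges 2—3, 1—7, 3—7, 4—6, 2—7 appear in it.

Sort edges by weight, then run Kruskal:
2—3 (2): add. Components now {1} {2,3} {4} {5} {6} {7}
1—7 (5): add. Components now {1,7} {2,3} {4} {5} {6}
4—6 (7): add. Components now {1,7} {2,3} {4,6} {5}
1—3 (8): add. Components now {1,2,3,7} {4,6} {5}
3—5 (9): add. Components now {1,2,3,5,7} {4,6}
1—2 (11): skip — 1 and 2 already connected.
3—7 (12): skip — 3 and 7 already connected.
2—6 (14): add. Components now {1,2,3,4,5,6,7}
MST edge set: {2—3, 1—7, 4—6, 1—3, 3—5, 2—6}.
Of the listed edges, {2—3, 1—7, 4—6} are in the MST → 3.

3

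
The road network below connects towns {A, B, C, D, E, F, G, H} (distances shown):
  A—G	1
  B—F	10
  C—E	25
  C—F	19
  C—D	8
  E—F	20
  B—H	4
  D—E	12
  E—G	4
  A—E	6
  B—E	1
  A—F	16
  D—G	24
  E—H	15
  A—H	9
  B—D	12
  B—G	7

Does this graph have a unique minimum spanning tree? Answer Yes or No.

No

Kruskal's algorithm — process edges by increasing weight (ties by edge label):
A—G (1): add — endpoints in different components.
B—E (1): add — endpoints in different components.
B—H (4): add — endpoints in different components.
E—G (4): add — endpoints in different components.
A—E (6): skip — A and E already connected.
B—G (7): skip — B and G already connected.
C—D (8): add — endpoints in different components.
A—H (9): skip — A and H already connected.
B—F (10): add — endpoints in different components.
B—D (12): add — endpoints in different components.
Non-tree edge D—E has weight 12, equal to the heaviest edge on its tree cycle — swapping gives another MST of the same weight. Not unique.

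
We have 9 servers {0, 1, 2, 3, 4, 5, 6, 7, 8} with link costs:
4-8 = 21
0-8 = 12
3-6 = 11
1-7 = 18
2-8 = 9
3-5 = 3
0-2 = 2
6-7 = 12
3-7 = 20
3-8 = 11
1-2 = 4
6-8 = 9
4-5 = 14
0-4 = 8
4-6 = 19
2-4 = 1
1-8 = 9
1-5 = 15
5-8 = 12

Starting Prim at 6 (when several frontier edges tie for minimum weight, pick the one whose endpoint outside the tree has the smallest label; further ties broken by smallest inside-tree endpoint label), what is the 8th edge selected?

Grow the tree from 6 using Prim:
Step 1: cheapest edge leaving the tree is 6-8 (9); add 8.
Step 2: cheapest edge leaving the tree is 1-8 (9); add 1.
Step 3: cheapest edge leaving the tree is 1-2 (4); add 2.
Step 4: cheapest edge leaving the tree is 2-4 (1); add 4.
Step 5: cheapest edge leaving the tree is 0-2 (2); add 0.
Step 6: cheapest edge leaving the tree is 3-6 (11); add 3.
Step 7: cheapest edge leaving the tree is 3-5 (3); add 5.
Step 8: cheapest edge leaving the tree is 6-7 (12); add 7.
The 8th edge added is 6-7.

6-7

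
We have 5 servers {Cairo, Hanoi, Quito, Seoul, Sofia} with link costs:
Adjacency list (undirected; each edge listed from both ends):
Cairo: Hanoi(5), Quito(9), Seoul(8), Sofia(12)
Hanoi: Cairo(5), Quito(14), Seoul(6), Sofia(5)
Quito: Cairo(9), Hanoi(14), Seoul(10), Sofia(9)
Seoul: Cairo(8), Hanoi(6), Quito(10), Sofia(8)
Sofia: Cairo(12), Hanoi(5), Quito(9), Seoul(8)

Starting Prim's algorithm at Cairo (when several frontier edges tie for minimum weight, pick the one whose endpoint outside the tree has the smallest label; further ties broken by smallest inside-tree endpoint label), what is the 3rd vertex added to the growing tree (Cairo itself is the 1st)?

Prim, starting at Cairo.
Step 1: frontier [Cairo—Hanoi 5, Cairo—Seoul 8, Cairo—Quito 9, Cairo—Sofia 12] → take Cairo—Hanoi (5); add Hanoi.
Step 2: frontier [Cairo—Seoul 8, Cairo—Quito 9, Cairo—Sofia 12, Hanoi—Sofia 5, Hanoi—Seoul 6, Hanoi—Quito 14] → take Hanoi—Sofia (5); add Sofia.
Step 3: frontier [Cairo—Seoul 8, Cairo—Quito 9, Hanoi—Seoul 6, Hanoi—Quito 14, Seoul—Sofia 8, Quito—Sofia 9] → take Hanoi—Seoul (6); add Seoul.
Step 4: frontier [Cairo—Quito 9, Hanoi—Quito 14, Quito—Seoul 10, Quito—Sofia 9] → take Cairo—Quito (9); add Quito.
Vertex order: Cairo, Hanoi, Sofia, Seoul, Quito. The 3rd vertex is Sofia.

Sofia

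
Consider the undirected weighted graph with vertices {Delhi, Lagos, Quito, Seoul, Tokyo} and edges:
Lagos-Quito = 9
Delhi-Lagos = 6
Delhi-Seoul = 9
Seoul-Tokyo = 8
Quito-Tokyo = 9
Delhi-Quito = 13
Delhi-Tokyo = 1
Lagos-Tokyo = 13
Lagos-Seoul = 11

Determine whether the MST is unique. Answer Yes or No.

Kruskal: consider edges lightest-first.
Delhi-Tokyo (1): add. Components now {Quito} {Delhi,Tokyo} {Lagos} {Seoul}
Delhi-Lagos (6): add. Components now {Quito} {Delhi,Lagos,Tokyo} {Seoul}
Seoul-Tokyo (8): add. Components now {Quito} {Delhi,Lagos,Seoul,Tokyo}
Delhi-Seoul (9): skip — Delhi and Seoul already connected.
Lagos-Quito (9): add. Components now {Delhi,Lagos,Quito,Seoul,Tokyo}
Non-tree edge Quito-Tokyo has weight 9, equal to the heaviest edge on its tree cycle — swapping gives another MST of the same weight. Not unique.

No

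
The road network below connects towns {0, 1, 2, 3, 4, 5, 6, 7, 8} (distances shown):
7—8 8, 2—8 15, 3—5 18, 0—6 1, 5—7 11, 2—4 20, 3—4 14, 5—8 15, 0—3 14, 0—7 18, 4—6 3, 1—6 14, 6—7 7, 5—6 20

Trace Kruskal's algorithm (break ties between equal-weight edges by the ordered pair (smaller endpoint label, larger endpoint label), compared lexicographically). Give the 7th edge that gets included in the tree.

1-6

Sort edges by weight, then run Kruskal:
0—6 (1): add — endpoints in different components.
4—6 (3): add — endpoints in different components.
6—7 (7): add — endpoints in different components.
7—8 (8): add — endpoints in different components.
5—7 (11): add — endpoints in different components.
0—3 (14): add — endpoints in different components.
1—6 (14): add — endpoints in different components.
3—4 (14): skip — 3 and 4 already connected.
2—8 (15): add — endpoints in different components.
The 7th edge added is 1—6.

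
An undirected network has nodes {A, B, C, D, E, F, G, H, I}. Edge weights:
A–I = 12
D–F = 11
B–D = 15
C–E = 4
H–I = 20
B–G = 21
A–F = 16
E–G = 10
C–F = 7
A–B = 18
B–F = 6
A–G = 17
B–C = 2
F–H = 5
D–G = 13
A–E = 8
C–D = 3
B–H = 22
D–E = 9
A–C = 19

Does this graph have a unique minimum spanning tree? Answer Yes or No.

Yes

Kruskal's algorithm — process edges by increasing weight (ties by edge label):
B–C (2): add — endpoints in different components.
C–D (3): add — endpoints in different components.
C–E (4): add — endpoints in different components.
F–H (5): add — endpoints in different components.
B–F (6): add — endpoints in different components.
C–F (7): skip — C and F already connected.
A–E (8): add — endpoints in different components.
D–E (9): skip — D and E already connected.
E–G (10): add — endpoints in different components.
D–F (11): skip — D and F already connected.
A–I (12): add — endpoints in different components.
Every non-tree edge has weight strictly greater than the heaviest edge on the tree path between its endpoints, so the MST is unique.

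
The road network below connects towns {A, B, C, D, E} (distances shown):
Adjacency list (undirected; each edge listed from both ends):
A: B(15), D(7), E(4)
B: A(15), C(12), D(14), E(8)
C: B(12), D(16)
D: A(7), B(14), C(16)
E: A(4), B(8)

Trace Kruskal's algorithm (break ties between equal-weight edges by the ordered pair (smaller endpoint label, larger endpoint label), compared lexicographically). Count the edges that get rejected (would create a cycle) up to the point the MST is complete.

0

Sort edges by weight, then run Kruskal:
A—E (4): add — endpoints in different components.
A—D (7): add — endpoints in different components.
B—E (8): add — endpoints in different components.
B—C (12): add — endpoints in different components.
Edges rejected before the tree was complete: 0.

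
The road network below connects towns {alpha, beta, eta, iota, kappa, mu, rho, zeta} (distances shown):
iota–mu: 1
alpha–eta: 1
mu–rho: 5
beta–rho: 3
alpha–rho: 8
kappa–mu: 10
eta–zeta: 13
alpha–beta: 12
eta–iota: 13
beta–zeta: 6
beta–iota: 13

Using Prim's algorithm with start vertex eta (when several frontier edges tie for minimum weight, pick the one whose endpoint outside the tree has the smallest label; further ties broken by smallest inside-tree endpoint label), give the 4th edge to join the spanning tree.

mu-rho

Prim, starting at eta.
Step 1: cheapest edge leaving the tree is alpha–eta (1); add alpha.
Step 2: cheapest edge leaving the tree is alpha–rho (8); add rho.
Step 3: cheapest edge leaving the tree is beta–rho (3); add beta.
Step 4: cheapest edge leaving the tree is mu–rho (5); add mu.
Step 5: cheapest edge leaving the tree is iota–mu (1); add iota.
Step 6: cheapest edge leaving the tree is beta–zeta (6); add zeta.
Step 7: cheapest edge leaving the tree is kappa–mu (10); add kappa.
The 4th edge added is mu–rho.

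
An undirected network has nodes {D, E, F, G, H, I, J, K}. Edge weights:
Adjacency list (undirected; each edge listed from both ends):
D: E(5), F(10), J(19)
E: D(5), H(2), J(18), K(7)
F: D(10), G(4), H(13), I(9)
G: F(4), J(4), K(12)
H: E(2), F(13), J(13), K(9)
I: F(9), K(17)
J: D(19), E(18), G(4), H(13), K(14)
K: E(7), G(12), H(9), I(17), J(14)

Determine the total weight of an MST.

Prim, starting at H.
Step 1: cheapest edge leaving the tree is E–H (2); add E.
Step 2: cheapest edge leaving the tree is D–E (5); add D.
Step 3: cheapest edge leaving the tree is E–K (7); add K.
Step 4: cheapest edge leaving the tree is D–F (10); add F.
Step 5: cheapest edge leaving the tree is F–G (4); add G.
Step 6: cheapest edge leaving the tree is G–J (4); add J.
Step 7: cheapest edge leaving the tree is F–I (9); add I.
MST edges: E–H, D–E, E–K, D–F, F–G, G–J, F–I; total weight 2+5+7+10+4+4+9 = 41.

41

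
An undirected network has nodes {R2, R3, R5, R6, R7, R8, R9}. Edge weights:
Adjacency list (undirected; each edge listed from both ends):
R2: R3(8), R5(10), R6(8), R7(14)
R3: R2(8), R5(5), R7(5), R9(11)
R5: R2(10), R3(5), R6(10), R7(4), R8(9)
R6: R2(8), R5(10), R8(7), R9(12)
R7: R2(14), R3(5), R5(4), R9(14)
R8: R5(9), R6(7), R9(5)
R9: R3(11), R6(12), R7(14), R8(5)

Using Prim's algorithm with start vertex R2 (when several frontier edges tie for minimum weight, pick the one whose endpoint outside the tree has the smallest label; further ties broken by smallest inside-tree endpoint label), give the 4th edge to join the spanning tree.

Prim's algorithm from R2:
Step 1: cheapest edge leaving the tree is R2-R3 (8); add R3.
Step 2: cheapest edge leaving the tree is R3-R5 (5); add R5.
Step 3: cheapest edge leaving the tree is R5-R7 (4); add R7.
Step 4: cheapest edge leaving the tree is R2-R6 (8); add R6.
Step 5: cheapest edge leaving the tree is R6-R8 (7); add R8.
Step 6: cheapest edge leaving the tree is R8-R9 (5); add R9.
The 4th edge added is R2-R6.

R2-R6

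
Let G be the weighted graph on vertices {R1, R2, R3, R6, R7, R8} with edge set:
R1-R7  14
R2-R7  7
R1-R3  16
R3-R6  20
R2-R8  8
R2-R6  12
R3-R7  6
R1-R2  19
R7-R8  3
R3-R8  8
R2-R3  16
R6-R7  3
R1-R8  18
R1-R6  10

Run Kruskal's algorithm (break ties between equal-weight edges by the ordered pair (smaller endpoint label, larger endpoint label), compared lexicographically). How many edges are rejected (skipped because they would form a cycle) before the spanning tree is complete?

Sort edges by weight, then run Kruskal:
R6-R7 (3): add. Components now {R1} {R6,R7} {R3} {R8} {R2}
R7-R8 (3): add. Components now {R1} {R6,R7,R8} {R3} {R2}
R3-R7 (6): add. Components now {R1} {R3,R6,R7,R8} {R2}
R2-R7 (7): add. Components now {R1} {R2,R3,R6,R7,R8}
R2-R8 (8): skip — R8 and R2 already connected.
R3-R8 (8): skip — R3 and R8 already connected.
R1-R6 (10): add. Components now {R1,R2,R3,R6,R7,R8}
Edges rejected before the tree was complete: 2.

2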